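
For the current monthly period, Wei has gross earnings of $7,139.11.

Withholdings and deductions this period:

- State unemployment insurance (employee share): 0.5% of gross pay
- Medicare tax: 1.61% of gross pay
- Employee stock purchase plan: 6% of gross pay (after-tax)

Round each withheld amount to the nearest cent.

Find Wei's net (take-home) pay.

$6,560.12

Medicare tax: $7,139.11 × 0.0161 = $114.94
State unemployment insurance (employee share): $7,139.11 × 0.005 = $35.70
Employee stock purchase plan: $7,139.11 × 0.06 = $428.35
Total deductions = $114.94 + $35.70 + $428.35 = $578.99
Net pay = $7,139.11 − $578.99 = $6,560.12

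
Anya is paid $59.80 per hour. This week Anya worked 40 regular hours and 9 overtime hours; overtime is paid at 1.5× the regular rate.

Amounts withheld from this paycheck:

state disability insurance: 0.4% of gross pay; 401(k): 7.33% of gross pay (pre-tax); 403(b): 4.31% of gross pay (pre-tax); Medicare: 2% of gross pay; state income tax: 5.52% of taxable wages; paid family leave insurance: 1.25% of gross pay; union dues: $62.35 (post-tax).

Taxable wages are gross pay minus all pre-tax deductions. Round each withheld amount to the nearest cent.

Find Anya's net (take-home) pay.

$2,491.73

Regular pay: 40 × $59.80 = $2,392.00
Overtime pay: 9 × $59.80 × 1.5 = $807.30
Gross pay = $2,392.00 + $807.30 = $3,199.30
403(b): $3,199.30 × 0.0431 = $137.89
401(k): $3,199.30 × 0.0733 = $234.51
Pre-tax total = $137.89 + $234.51 = $372.40
Taxable wages = $3,199.30 − $372.40 = $2,826.90
State income tax: $2,826.90 × 0.0552 = $156.04
State disability insurance: $3,199.30 × 0.004 = $12.80
Paid family leave insurance: $3,199.30 × 0.0125 = $39.99
Medicare: $3,199.30 × 0.02 = $63.99
Union dues: $62.35
Total deductions = $137.89 + $234.51 + $156.04 + $12.80 + $39.99 + $63.99 + $62.35 = $707.57
Net pay = $3,199.30 − $707.57 = $2,491.73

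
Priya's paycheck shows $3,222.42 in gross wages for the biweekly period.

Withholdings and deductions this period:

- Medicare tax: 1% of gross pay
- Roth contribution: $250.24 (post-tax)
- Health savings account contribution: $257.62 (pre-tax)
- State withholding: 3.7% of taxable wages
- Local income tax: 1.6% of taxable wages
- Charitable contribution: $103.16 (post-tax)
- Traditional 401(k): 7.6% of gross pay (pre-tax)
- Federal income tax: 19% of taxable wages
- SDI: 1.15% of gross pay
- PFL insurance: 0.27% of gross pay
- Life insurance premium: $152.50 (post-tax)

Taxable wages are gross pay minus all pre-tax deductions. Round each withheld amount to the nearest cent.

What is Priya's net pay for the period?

$1,475.08

Health savings account contribution: $257.62
Traditional 401(k): $3,222.42 × 0.076 = $244.90
Pre-tax total = $257.62 + $244.90 = $502.52
Taxable wages = $3,222.42 − $502.52 = $2,719.90
State withholding: $2,719.90 × 0.037 = $100.64
Federal income tax: $2,719.90 × 0.19 = $516.78
Local income tax: $2,719.90 × 0.016 = $43.52
PFL insurance: $3,222.42 × 0.0027 = $8.70
SDI: $3,222.42 × 0.0115 = $37.06
Medicare tax: $3,222.42 × 0.01 = $32.22
Life insurance premium: $152.50
Roth contribution: $250.24
Charitable contribution: $103.16
Total deductions = $257.62 + $244.90 + $100.64 + $516.78 + $43.52 + $8.70 + $37.06 + $32.22 + $152.50 + $250.24 + $103.16 = $1,747.34
Net pay = $3,222.42 − $1,747.34 = $1,475.08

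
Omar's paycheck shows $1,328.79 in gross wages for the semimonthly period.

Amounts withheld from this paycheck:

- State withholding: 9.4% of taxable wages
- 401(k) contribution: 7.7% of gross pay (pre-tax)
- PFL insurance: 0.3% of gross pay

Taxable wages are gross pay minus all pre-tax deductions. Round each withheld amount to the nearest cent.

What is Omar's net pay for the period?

$1,107.19

401(k) contribution: $1,328.79 × 0.077 = $102.32
Taxable wages = $1,328.79 − $102.32 = $1,226.47
State withholding: $1,226.47 × 0.094 = $115.29
PFL insurance: $1,328.79 × 0.003 = $3.99
Total deductions = $102.32 + $115.29 + $3.99 = $221.60
Net pay = $1,328.79 − $221.60 = $1,107.19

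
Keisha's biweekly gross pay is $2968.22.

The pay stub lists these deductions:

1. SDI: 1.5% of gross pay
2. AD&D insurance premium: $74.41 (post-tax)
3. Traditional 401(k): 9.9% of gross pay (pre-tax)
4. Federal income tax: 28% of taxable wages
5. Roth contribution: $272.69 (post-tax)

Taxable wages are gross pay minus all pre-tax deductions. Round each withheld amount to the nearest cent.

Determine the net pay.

Traditional 401(k): $2968.22 × 0.099 = $293.85
Taxable wages = $2968.22 − $293.85 = $2674.37
Federal income tax: $2674.37 × 0.28 = $748.82
SDI: $2968.22 × 0.015 = $44.52
AD&D insurance premium: $74.41
Roth contribution: $272.69
Total deductions = $293.85 + $748.82 + $44.52 + $74.41 + $272.69 = $1434.29
Net pay = $2968.22 − $1434.29 = $1533.93

$1533.93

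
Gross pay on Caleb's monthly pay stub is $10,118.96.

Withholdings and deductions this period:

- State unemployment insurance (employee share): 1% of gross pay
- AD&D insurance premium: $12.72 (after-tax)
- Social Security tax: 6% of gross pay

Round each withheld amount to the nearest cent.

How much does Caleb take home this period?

Social Security tax: $10,118.96 × 0.06 = $607.14
State unemployment insurance (employee share): $10,118.96 × 0.01 = $101.19
AD&D insurance premium: $12.72
Total deductions = $607.14 + $101.19 + $12.72 = $721.05
Net pay = $10,118.96 − $721.05 = $9,397.91

$9,397.91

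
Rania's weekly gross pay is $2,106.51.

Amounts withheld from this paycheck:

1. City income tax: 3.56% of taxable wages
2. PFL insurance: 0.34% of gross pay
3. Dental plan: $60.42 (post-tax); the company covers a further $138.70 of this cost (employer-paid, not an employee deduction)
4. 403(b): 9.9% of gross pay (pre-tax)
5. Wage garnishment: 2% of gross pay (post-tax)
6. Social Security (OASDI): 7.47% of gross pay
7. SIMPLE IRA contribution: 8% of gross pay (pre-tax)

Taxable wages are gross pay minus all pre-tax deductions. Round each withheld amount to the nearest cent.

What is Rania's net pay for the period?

403(b): $2,106.51 × 0.099 = $208.54
SIMPLE IRA contribution: $2,106.51 × 0.08 = $168.52
Pre-tax total = $208.54 + $168.52 = $377.06
Taxable wages = $2,106.51 − $377.06 = $1,729.45
City income tax: $1,729.45 × 0.0356 = $61.57
PFL insurance: $2,106.51 × 0.0034 = $7.16
Social Security (OASDI): $2,106.51 × 0.0747 = $157.36
Wage garnishment: $2,106.51 × 0.02 = $42.13
Dental plan: $60.42
(Employer's $138.70 toward dental plan is not withheld from the employee.)
Total deductions = $208.54 + $168.52 + $61.57 + $7.16 + $157.36 + $42.13 + $60.42 = $705.70
Net pay = $2,106.51 − $705.70 = $1,400.81

$1,400.81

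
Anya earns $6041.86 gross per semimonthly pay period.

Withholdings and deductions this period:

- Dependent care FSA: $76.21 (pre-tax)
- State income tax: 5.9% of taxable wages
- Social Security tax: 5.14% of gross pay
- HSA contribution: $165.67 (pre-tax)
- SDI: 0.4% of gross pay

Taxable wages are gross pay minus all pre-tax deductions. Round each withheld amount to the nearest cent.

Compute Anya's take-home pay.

HSA contribution: $165.67
Dependent care FSA: $76.21
Pre-tax total = $165.67 + $76.21 = $241.88
Taxable wages = $6041.86 − $241.88 = $5799.98
State income tax: $5799.98 × 0.059 = $342.20
Social Security tax: $6041.86 × 0.0514 = $310.55
SDI: $6041.86 × 0.004 = $24.17
Total deductions = $165.67 + $76.21 + $342.20 + $310.55 + $24.17 = $918.80
Net pay = $6041.86 − $918.80 = $5123.06

$5123.06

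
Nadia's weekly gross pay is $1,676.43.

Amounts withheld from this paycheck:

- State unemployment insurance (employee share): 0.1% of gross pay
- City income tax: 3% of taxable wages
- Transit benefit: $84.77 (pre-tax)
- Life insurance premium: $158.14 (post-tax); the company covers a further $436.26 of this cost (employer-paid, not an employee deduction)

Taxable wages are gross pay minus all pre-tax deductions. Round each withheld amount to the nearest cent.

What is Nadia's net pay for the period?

$1,384.09

Transit benefit: $84.77
Taxable wages = $1,676.43 − $84.77 = $1,591.66
City income tax: $1,591.66 × 0.03 = $47.75
State unemployment insurance (employee share): $1,676.43 × 0.001 = $1.68
Life insurance premium: $158.14
(Employer's $436.26 toward life insurance premium is not withheld from the employee.)
Total deductions = $84.77 + $47.75 + $1.68 + $158.14 = $292.34
Net pay = $1,676.43 − $292.34 = $1,384.09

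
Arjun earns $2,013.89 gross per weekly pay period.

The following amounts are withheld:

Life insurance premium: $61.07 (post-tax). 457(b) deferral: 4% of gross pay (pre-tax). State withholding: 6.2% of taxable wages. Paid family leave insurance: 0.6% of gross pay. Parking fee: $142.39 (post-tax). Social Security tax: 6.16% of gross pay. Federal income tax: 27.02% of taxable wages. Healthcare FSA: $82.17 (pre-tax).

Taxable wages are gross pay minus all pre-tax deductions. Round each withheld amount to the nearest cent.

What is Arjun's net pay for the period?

457(b) deferral: $2,013.89 × 0.04 = $80.56
Healthcare FSA: $82.17
Pre-tax total = $80.56 + $82.17 = $162.73
Taxable wages = $2,013.89 − $162.73 = $1,851.16
State withholding: $1,851.16 × 0.062 = $114.77
Federal income tax: $1,851.16 × 0.2702 = $500.18
Paid family leave insurance: $2,013.89 × 0.006 = $12.08
Social Security tax: $2,013.89 × 0.0616 = $124.06
Parking fee: $142.39
Life insurance premium: $61.07
Total deductions = $80.56 + $82.17 + $114.77 + $500.18 + $12.08 + $124.06 + $142.39 + $61.07 = $1,117.28
Net pay = $2,013.89 − $1,117.28 = $896.61

$896.61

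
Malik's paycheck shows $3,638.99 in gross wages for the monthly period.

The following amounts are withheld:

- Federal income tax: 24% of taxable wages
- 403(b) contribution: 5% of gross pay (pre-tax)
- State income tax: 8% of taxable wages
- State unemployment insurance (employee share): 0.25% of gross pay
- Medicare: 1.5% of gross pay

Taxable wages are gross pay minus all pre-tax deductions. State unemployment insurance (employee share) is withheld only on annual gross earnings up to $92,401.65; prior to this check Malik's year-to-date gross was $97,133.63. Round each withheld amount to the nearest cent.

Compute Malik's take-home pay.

403(b) contribution: $3,638.99 × 0.05 = $181.95
Taxable wages = $3,638.99 − $181.95 = $3,457.04
Federal income tax: $3,457.04 × 0.24 = $829.69
State income tax: $3,457.04 × 0.08 = $276.56
State unemployment insurance (employee share): annual cap $92,401.65 already reached (YTD $97,133.63), so $0.00
Medicare: $3,638.99 × 0.015 = $54.58
Total deductions = $181.95 + $829.69 + $276.56 + $0.00 + $54.58 = $1,342.78
Net pay = $3,638.99 − $1,342.78 = $2,296.21

$2,296.21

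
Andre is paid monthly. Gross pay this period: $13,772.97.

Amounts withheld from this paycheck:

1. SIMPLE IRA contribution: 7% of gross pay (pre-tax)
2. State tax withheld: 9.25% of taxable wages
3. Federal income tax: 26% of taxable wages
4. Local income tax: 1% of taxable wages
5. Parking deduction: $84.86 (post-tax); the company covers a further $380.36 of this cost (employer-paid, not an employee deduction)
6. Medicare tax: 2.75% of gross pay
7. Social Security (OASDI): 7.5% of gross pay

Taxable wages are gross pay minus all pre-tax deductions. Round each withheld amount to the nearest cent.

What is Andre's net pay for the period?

$6,669.06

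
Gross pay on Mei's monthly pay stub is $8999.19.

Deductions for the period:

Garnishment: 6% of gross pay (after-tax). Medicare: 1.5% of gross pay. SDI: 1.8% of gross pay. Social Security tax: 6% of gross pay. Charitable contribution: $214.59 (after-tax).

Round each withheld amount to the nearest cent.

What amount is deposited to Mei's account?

$7407.72

SDI: $8999.19 × 0.018 = $161.99
Medicare: $8999.19 × 0.015 = $134.99
Social Security tax: $8999.19 × 0.06 = $539.95
Garnishment: $8999.19 × 0.06 = $539.95
Charitable contribution: $214.59
Total deductions = $161.99 + $134.99 + $539.95 + $539.95 + $214.59 = $1591.47
Net pay = $8999.19 − $1591.47 = $7407.72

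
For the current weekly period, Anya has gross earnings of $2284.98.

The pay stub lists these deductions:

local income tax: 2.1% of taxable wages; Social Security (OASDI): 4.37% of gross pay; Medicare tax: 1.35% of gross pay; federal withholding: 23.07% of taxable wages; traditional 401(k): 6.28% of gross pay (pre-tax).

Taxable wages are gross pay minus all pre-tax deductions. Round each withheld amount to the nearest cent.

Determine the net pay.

Traditional 401(k): $2284.98 × 0.0628 = $143.50
Taxable wages = $2284.98 − $143.50 = $2141.48
Federal withholding: $2141.48 × 0.2307 = $494.04
Local income tax: $2141.48 × 0.021 = $44.97
Social Security (OASDI): $2284.98 × 0.0437 = $99.85
Medicare tax: $2284.98 × 0.0135 = $30.85
Total deductions = $143.50 + $494.04 + $44.97 + $99.85 + $30.85 = $813.21
Net pay = $2284.98 − $813.21 = $1471.77

$1471.77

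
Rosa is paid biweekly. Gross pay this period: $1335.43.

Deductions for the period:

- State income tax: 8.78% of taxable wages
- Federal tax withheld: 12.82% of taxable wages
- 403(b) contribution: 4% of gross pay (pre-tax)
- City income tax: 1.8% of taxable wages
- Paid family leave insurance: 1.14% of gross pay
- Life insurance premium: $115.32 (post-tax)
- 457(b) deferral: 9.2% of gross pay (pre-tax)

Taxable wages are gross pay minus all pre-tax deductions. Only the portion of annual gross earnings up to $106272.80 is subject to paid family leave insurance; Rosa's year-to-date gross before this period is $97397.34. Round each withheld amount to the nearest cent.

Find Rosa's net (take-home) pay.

403(b) contribution: $1335.43 × 0.04 = $53.42
457(b) deferral: $1335.43 × 0.092 = $122.86
Pre-tax total = $53.42 + $122.86 = $176.28
Taxable wages = $1335.43 − $176.28 = $1159.15
Federal tax withheld: $1159.15 × 0.1282 = $148.60
City income tax: $1159.15 × 0.018 = $20.86
State income tax: $1159.15 × 0.0878 = $101.77
Paid family leave insurance: cap not yet reached, full $1335.43 is subject → $1335.43 × 0.0114 = $15.22
Life insurance premium: $115.32
Total deductions = $53.42 + $122.86 + $148.60 + $20.86 + $101.77 + $15.22 + $115.32 = $578.05
Net pay = $1335.43 − $578.05 = $757.38

$757.38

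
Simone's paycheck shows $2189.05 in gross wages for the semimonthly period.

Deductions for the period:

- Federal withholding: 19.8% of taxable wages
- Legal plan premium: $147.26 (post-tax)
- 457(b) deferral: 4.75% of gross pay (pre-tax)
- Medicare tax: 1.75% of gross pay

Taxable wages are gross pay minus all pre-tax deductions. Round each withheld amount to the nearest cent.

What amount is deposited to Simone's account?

$1486.66

457(b) deferral: $2189.05 × 0.0475 = $103.98
Taxable wages = $2189.05 − $103.98 = $2085.07
Federal withholding: $2085.07 × 0.198 = $412.84
Medicare tax: $2189.05 × 0.0175 = $38.31
Legal plan premium: $147.26
Total deductions = $103.98 + $412.84 + $38.31 + $147.26 = $702.39
Net pay = $2189.05 − $702.39 = $1486.66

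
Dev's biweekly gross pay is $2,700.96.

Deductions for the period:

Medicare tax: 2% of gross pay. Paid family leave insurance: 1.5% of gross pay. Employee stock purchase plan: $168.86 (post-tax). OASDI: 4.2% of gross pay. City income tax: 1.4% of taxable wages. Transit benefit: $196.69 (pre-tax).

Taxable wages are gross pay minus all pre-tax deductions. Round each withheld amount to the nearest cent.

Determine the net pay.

$2,092.38

Transit benefit: $196.69
Taxable wages = $2,700.96 − $196.69 = $2,504.27
City income tax: $2,504.27 × 0.014 = $35.06
OASDI: $2,700.96 × 0.042 = $113.44
Medicare tax: $2,700.96 × 0.02 = $54.02
Paid family leave insurance: $2,700.96 × 0.015 = $40.51
Employee stock purchase plan: $168.86
Total deductions = $196.69 + $35.06 + $113.44 + $54.02 + $40.51 + $168.86 = $608.58
Net pay = $2,700.96 − $608.58 = $2,092.38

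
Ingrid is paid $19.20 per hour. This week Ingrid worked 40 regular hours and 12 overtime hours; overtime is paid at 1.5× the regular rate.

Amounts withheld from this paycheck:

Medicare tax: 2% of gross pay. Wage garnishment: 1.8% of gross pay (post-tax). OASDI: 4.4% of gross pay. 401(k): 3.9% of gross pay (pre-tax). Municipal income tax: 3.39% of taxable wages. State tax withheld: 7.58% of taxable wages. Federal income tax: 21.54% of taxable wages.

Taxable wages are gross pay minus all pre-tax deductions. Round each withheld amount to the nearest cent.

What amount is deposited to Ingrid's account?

Regular pay: 40 × $19.20 = $768.00
Overtime pay: 12 × $19.20 × 1.5 = $345.60
Gross pay = $768.00 + $345.60 = $1113.60
401(k): $1113.60 × 0.039 = $43.43
Taxable wages = $1113.60 − $43.43 = $1070.17
Federal income tax: $1070.17 × 0.2154 = $230.51
State tax withheld: $1070.17 × 0.0758 = $81.12
Municipal income tax: $1070.17 × 0.0339 = $36.28
Medicare tax: $1113.60 × 0.02 = $22.27
OASDI: $1113.60 × 0.044 = $49.00
Wage garnishment: $1113.60 × 0.018 = $20.04
Total deductions = $43.43 + $230.51 + $81.12 + $36.28 + $22.27 + $49.00 + $20.04 = $482.65
Net pay = $1113.60 − $482.65 = $630.95

$630.95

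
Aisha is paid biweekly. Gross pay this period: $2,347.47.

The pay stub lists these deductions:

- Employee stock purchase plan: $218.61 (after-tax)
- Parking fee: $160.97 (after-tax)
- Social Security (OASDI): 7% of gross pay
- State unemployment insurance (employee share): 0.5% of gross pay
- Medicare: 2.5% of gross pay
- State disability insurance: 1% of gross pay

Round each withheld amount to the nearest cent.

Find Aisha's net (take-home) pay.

$1,709.67

State disability insurance: $2,347.47 × 0.01 = $23.47
State unemployment insurance (employee share): $2,347.47 × 0.005 = $11.74
Medicare: $2,347.47 × 0.025 = $58.69
Social Security (OASDI): $2,347.47 × 0.07 = $164.32
Parking fee: $160.97
Employee stock purchase plan: $218.61
Total deductions = $23.47 + $11.74 + $58.69 + $164.32 + $160.97 + $218.61 = $637.80
Net pay = $2,347.47 − $637.80 = $1,709.67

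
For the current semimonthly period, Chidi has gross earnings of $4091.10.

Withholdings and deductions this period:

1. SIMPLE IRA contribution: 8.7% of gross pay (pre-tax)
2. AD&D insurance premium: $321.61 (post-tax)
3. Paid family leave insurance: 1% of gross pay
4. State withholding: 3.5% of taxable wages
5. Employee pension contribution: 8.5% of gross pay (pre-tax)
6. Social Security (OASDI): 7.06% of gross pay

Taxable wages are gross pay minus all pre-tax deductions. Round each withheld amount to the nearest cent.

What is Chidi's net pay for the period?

$2617.52

Employee pension contribution: $4091.10 × 0.085 = $347.74
SIMPLE IRA contribution: $4091.10 × 0.087 = $355.93
Pre-tax total = $347.74 + $355.93 = $703.67
Taxable wages = $4091.10 − $703.67 = $3387.43
State withholding: $3387.43 × 0.035 = $118.56
Paid family leave insurance: $4091.10 × 0.01 = $40.91
Social Security (OASDI): $4091.10 × 0.0706 = $288.83
AD&D insurance premium: $321.61
Total deductions = $347.74 + $355.93 + $118.56 + $40.91 + $288.83 + $321.61 = $1473.58
Net pay = $4091.10 − $1473.58 = $2617.52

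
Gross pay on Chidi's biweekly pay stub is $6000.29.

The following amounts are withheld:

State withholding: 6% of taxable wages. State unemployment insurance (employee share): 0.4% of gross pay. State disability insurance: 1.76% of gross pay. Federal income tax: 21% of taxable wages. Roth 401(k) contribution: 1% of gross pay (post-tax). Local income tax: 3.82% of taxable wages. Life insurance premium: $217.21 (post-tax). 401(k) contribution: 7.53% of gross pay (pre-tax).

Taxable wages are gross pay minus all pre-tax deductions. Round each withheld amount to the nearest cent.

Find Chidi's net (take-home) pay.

$3431.61

401(k) contribution: $6000.29 × 0.0753 = $451.82
Taxable wages = $6000.29 − $451.82 = $5548.47
State withholding: $5548.47 × 0.06 = $332.91
Local income tax: $5548.47 × 0.0382 = $211.95
Federal income tax: $5548.47 × 0.21 = $1165.18
State unemployment insurance (employee share): $6000.29 × 0.004 = $24.00
State disability insurance: $6000.29 × 0.0176 = $105.61
Roth 401(k) contribution: $6000.29 × 0.01 = $60.00
Life insurance premium: $217.21
Total deductions = $451.82 + $332.91 + $211.95 + $1165.18 + $24.00 + $105.61 + $60.00 + $217.21 = $2568.68
Net pay = $6000.29 − $2568.68 = $3431.61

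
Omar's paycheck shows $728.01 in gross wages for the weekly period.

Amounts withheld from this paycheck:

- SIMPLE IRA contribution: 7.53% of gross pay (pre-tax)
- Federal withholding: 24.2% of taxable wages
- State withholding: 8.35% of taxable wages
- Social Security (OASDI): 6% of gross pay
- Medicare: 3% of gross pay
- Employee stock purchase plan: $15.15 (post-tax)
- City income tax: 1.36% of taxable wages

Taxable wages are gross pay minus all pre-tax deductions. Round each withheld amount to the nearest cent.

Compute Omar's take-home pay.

$364.24

SIMPLE IRA contribution: $728.01 × 0.0753 = $54.82
Taxable wages = $728.01 − $54.82 = $673.19
City income tax: $673.19 × 0.0136 = $9.16
State withholding: $673.19 × 0.0835 = $56.21
Federal withholding: $673.19 × 0.242 = $162.91
Social Security (OASDI): $728.01 × 0.06 = $43.68
Medicare: $728.01 × 0.03 = $21.84
Employee stock purchase plan: $15.15
Total deductions = $54.82 + $9.16 + $56.21 + $162.91 + $43.68 + $21.84 + $15.15 = $363.77
Net pay = $728.01 − $363.77 = $364.24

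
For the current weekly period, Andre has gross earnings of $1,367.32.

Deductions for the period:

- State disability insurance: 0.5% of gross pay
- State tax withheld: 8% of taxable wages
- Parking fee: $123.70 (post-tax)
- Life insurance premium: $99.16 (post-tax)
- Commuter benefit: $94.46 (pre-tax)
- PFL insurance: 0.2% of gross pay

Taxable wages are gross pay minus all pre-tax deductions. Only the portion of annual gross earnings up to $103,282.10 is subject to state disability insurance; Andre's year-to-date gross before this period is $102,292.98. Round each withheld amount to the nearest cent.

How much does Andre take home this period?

Commuter benefit: $94.46
Taxable wages = $1,367.32 − $94.46 = $1,272.86
State tax withheld: $1,272.86 × 0.08 = $101.83
PFL insurance: $1,367.32 × 0.002 = $2.73
State disability insurance: only $103,282.10 − $102,292.98 = $989.12 of this check is subject → $989.12 × 0.005 = $4.95
Life insurance premium: $99.16
Parking fee: $123.70
Total deductions = $94.46 + $101.83 + $2.73 + $4.95 + $99.16 + $123.70 = $426.83
Net pay = $1,367.32 − $426.83 = $940.49

$940.49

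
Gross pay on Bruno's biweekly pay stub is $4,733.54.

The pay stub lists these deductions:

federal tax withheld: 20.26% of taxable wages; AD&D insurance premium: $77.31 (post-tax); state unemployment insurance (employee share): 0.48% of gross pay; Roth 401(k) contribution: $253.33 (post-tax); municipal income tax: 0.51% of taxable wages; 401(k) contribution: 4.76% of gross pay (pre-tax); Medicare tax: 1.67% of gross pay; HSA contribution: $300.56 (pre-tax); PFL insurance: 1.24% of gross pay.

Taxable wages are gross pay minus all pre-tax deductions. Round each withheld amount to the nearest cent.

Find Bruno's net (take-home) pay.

401(k) contribution: $4,733.54 × 0.0476 = $225.32
HSA contribution: $300.56
Pre-tax total = $225.32 + $300.56 = $525.88
Taxable wages = $4,733.54 − $525.88 = $4,207.66
Federal tax withheld: $4,207.66 × 0.2026 = $852.47
Municipal income tax: $4,207.66 × 0.0051 = $21.46
PFL insurance: $4,733.54 × 0.0124 = $58.70
State unemployment insurance (employee share): $4,733.54 × 0.0048 = $22.72
Medicare tax: $4,733.54 × 0.0167 = $79.05
AD&D insurance premium: $77.31
Roth 401(k) contribution: $253.33
Total deductions = $225.32 + $300.56 + $852.47 + $21.46 + $58.70 + $22.72 + $79.05 + $77.31 + $253.33 = $1,890.92
Net pay = $4,733.54 − $1,890.92 = $2,842.62

$2,842.62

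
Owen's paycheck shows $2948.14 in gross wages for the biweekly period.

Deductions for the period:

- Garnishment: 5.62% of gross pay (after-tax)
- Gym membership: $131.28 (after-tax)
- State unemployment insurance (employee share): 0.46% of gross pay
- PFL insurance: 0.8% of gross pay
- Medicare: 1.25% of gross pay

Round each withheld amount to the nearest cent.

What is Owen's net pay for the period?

$2577.17

Medicare: $2948.14 × 0.0125 = $36.85
PFL insurance: $2948.14 × 0.008 = $23.59
State unemployment insurance (employee share): $2948.14 × 0.0046 = $13.56
Garnishment: $2948.14 × 0.0562 = $165.69
Gym membership: $131.28
Total deductions = $36.85 + $23.59 + $13.56 + $165.69 + $131.28 = $370.97
Net pay = $2948.14 − $370.97 = $2577.17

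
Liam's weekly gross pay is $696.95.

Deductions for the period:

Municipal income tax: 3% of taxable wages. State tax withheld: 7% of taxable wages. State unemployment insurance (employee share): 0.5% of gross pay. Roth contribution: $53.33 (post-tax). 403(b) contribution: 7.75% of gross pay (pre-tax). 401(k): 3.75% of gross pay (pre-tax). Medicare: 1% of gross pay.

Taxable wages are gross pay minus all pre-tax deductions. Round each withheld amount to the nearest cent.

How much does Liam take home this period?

401(k): $696.95 × 0.0375 = $26.14
403(b) contribution: $696.95 × 0.0775 = $54.01
Pre-tax total = $26.14 + $54.01 = $80.15
Taxable wages = $696.95 − $80.15 = $616.80
State tax withheld: $616.80 × 0.07 = $43.18
Municipal income tax: $616.80 × 0.03 = $18.50
Medicare: $696.95 × 0.01 = $6.97
State unemployment insurance (employee share): $696.95 × 0.005 = $3.48
Roth contribution: $53.33
Total deductions = $26.14 + $54.01 + $43.18 + $18.50 + $6.97 + $3.48 + $53.33 = $205.61
Net pay = $696.95 − $205.61 = $491.34

$491.34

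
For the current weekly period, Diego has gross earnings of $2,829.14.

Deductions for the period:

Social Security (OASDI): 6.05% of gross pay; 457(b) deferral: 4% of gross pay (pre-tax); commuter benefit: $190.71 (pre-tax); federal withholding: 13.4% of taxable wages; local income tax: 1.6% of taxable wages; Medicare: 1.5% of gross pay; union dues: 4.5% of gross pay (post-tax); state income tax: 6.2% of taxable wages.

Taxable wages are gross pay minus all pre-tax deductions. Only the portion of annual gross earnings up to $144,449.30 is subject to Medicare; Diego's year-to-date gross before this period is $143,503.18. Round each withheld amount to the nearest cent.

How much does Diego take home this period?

Commuter benefit: $190.71
457(b) deferral: $2,829.14 × 0.04 = $113.17
Pre-tax total = $190.71 + $113.17 = $303.88
Taxable wages = $2,829.14 − $303.88 = $2,525.26
Federal withholding: $2,525.26 × 0.134 = $338.38
Local income tax: $2,525.26 × 0.016 = $40.40
State income tax: $2,525.26 × 0.062 = $156.57
Social Security (OASDI): $2,829.14 × 0.0605 = $171.16
Medicare: only $144,449.30 − $143,503.18 = $946.12 of this check is subject → $946.12 × 0.015 = $14.19
Union dues: $2,829.14 × 0.045 = $127.31
Total deductions = $190.71 + $113.17 + $338.38 + $40.40 + $156.57 + $171.16 + $14.19 + $127.31 = $1,151.89
Net pay = $2,829.14 − $1,151.89 = $1,677.25

$1,677.25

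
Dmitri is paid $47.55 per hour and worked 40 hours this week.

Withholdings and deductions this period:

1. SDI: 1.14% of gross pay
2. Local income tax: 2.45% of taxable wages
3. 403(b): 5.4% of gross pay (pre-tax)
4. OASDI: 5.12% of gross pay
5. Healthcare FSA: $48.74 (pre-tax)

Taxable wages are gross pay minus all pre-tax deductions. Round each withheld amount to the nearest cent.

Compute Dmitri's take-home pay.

Gross pay: 40 × $47.55 = $1902.00
403(b): $1902.00 × 0.054 = $102.71
Healthcare FSA: $48.74
Pre-tax total = $102.71 + $48.74 = $151.45
Taxable wages = $1902.00 − $151.45 = $1750.55
Local income tax: $1750.55 × 0.0245 = $42.89
OASDI: $1902.00 × 0.0512 = $97.38
SDI: $1902.00 × 0.0114 = $21.68
Total deductions = $102.71 + $48.74 + $42.89 + $97.38 + $21.68 = $313.40
Net pay = $1902.00 − $313.40 = $1588.60

$1588.60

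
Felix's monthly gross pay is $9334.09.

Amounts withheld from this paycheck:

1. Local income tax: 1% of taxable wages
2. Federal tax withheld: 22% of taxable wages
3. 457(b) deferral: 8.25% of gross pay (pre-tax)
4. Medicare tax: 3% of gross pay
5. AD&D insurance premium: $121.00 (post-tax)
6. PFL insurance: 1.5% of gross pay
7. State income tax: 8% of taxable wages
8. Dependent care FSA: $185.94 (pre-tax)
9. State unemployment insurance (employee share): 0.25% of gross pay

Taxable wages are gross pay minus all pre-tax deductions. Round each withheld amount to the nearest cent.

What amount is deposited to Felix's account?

$5216.51

457(b) deferral: $9334.09 × 0.0825 = $770.06
Dependent care FSA: $185.94
Pre-tax total = $770.06 + $185.94 = $956.00
Taxable wages = $9334.09 − $956.00 = $8378.09
Federal tax withheld: $8378.09 × 0.22 = $1843.18
Local income tax: $8378.09 × 0.01 = $83.78
State income tax: $8378.09 × 0.08 = $670.25
State unemployment insurance (employee share): $9334.09 × 0.0025 = $23.34
PFL insurance: $9334.09 × 0.015 = $140.01
Medicare tax: $9334.09 × 0.03 = $280.02
AD&D insurance premium: $121.00
Total deductions = $770.06 + $185.94 + $1843.18 + $83.78 + $670.25 + $23.34 + $140.01 + $280.02 + $121.00 = $4117.58
Net pay = $9334.09 − $4117.58 = $5216.51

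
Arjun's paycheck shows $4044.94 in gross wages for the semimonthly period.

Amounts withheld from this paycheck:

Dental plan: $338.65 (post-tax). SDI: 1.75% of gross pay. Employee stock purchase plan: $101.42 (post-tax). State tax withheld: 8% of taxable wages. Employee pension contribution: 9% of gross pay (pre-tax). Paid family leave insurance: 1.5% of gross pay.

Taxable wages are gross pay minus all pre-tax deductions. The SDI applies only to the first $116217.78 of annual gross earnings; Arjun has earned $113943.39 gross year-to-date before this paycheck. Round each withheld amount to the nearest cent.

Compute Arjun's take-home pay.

$2845.89

Employee pension contribution: $4044.94 × 0.09 = $364.04
Taxable wages = $4044.94 − $364.04 = $3680.90
State tax withheld: $3680.90 × 0.08 = $294.47
Paid family leave insurance: $4044.94 × 0.015 = $60.67
SDI: only $116217.78 − $113943.39 = $2274.39 of this check is subject → $2274.39 × 0.0175 = $39.80
Dental plan: $338.65
Employee stock purchase plan: $101.42
Total deductions = $364.04 + $294.47 + $60.67 + $39.80 + $338.65 + $101.42 = $1199.05
Net pay = $4044.94 − $1199.05 = $2845.89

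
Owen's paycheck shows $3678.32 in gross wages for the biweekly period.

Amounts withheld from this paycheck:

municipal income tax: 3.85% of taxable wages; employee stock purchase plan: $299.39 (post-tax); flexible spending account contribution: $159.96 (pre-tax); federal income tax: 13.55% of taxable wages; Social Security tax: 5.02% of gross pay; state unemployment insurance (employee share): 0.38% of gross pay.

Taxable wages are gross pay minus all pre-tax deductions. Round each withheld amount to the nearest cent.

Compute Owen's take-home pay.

Flexible spending account contribution: $159.96
Taxable wages = $3678.32 − $159.96 = $3518.36
Federal income tax: $3518.36 × 0.1355 = $476.74
Municipal income tax: $3518.36 × 0.0385 = $135.46
State unemployment insurance (employee share): $3678.32 × 0.0038 = $13.98
Social Security tax: $3678.32 × 0.0502 = $184.65
Employee stock purchase plan: $299.39
Total deductions = $159.96 + $476.74 + $135.46 + $13.98 + $184.65 + $299.39 = $1270.18
Net pay = $3678.32 − $1270.18 = $2408.14

$2408.14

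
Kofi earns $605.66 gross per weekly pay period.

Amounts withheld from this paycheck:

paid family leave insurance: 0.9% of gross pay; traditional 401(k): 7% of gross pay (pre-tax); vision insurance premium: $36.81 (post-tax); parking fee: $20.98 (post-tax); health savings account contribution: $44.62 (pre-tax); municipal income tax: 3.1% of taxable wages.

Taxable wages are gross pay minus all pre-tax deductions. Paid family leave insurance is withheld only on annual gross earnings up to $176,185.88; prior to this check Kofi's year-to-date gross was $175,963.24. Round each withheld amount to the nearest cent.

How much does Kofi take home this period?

Health savings account contribution: $44.62
Traditional 401(k): $605.66 × 0.07 = $42.40
Pre-tax total = $44.62 + $42.40 = $87.02
Taxable wages = $605.66 − $87.02 = $518.64
Municipal income tax: $518.64 × 0.031 = $16.08
Paid family leave insurance: only $176,185.88 − $175,963.24 = $222.64 of this check is subject → $222.64 × 0.009 = $2.00
Vision insurance premium: $36.81
Parking fee: $20.98
Total deductions = $44.62 + $42.40 + $16.08 + $2.00 + $36.81 + $20.98 = $162.89
Net pay = $605.66 − $162.89 = $442.77

$442.77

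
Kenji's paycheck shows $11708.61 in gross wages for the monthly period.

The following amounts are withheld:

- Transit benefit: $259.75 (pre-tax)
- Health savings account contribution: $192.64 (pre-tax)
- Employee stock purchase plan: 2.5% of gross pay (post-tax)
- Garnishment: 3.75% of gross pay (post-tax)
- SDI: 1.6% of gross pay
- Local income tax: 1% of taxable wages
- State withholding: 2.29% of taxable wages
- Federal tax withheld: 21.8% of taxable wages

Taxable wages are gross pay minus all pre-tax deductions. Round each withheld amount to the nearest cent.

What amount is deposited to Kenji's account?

$7512.90

Health savings account contribution: $192.64
Transit benefit: $259.75
Pre-tax total = $192.64 + $259.75 = $452.39
Taxable wages = $11708.61 − $452.39 = $11256.22
Federal tax withheld: $11256.22 × 0.218 = $2453.86
Local income tax: $11256.22 × 0.01 = $112.56
State withholding: $11256.22 × 0.0229 = $257.77
SDI: $11708.61 × 0.016 = $187.34
Employee stock purchase plan: $11708.61 × 0.025 = $292.72
Garnishment: $11708.61 × 0.0375 = $439.07
Total deductions = $192.64 + $259.75 + $2453.86 + $112.56 + $257.77 + $187.34 + $292.72 + $439.07 = $4195.71
Net pay = $11708.61 − $4195.71 = $7512.90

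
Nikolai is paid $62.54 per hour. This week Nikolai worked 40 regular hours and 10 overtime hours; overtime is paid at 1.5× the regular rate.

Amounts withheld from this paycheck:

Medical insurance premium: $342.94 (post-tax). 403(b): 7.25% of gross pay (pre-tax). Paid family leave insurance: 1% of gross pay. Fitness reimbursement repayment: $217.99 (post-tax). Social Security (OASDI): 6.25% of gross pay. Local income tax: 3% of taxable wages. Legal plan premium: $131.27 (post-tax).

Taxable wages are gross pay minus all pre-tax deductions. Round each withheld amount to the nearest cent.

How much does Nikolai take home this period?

Regular pay: 40 × $62.54 = $2,501.60
Overtime pay: 10 × $62.54 × 1.5 = $938.10
Gross pay = $2,501.60 + $938.10 = $3,439.70
403(b): $3,439.70 × 0.0725 = $249.38
Taxable wages = $3,439.70 − $249.38 = $3,190.32
Local income tax: $3,190.32 × 0.03 = $95.71
Paid family leave insurance: $3,439.70 × 0.01 = $34.40
Social Security (OASDI): $3,439.70 × 0.0625 = $214.98
Medical insurance premium: $342.94
Fitness reimbursement repayment: $217.99
Legal plan premium: $131.27
Total deductions = $249.38 + $95.71 + $34.40 + $214.98 + $342.94 + $217.99 + $131.27 = $1,286.67
Net pay = $3,439.70 − $1,286.67 = $2,153.03

$2,153.03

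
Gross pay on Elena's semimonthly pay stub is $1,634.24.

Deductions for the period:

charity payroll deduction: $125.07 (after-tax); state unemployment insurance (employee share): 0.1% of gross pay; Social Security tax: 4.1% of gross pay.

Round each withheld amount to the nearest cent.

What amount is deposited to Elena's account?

Social Security tax: $1,634.24 × 0.041 = $67.00
State unemployment insurance (employee share): $1,634.24 × 0.001 = $1.63
Charity payroll deduction: $125.07
Total deductions = $67.00 + $1.63 + $125.07 = $193.70
Net pay = $1,634.24 − $193.70 = $1,440.54

$1,440.54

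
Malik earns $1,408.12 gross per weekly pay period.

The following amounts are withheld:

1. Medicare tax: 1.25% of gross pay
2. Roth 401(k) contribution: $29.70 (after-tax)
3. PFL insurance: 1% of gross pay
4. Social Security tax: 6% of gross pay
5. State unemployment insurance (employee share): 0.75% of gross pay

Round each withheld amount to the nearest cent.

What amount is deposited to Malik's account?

$1,251.69

PFL insurance: $1,408.12 × 0.01 = $14.08
State unemployment insurance (employee share): $1,408.12 × 0.0075 = $10.56
Medicare tax: $1,408.12 × 0.0125 = $17.60
Social Security tax: $1,408.12 × 0.06 = $84.49
Roth 401(k) contribution: $29.70
Total deductions = $14.08 + $10.56 + $17.60 + $84.49 + $29.70 = $156.43
Net pay = $1,408.12 − $156.43 = $1,251.69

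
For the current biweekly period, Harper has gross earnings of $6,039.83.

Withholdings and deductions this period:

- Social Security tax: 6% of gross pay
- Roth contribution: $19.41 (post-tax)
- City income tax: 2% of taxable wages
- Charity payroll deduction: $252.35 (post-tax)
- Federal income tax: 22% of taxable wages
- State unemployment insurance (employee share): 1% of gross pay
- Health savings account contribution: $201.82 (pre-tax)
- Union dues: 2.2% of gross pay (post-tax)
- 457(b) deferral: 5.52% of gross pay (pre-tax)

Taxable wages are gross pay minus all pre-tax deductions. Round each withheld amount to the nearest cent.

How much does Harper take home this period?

457(b) deferral: $6,039.83 × 0.0552 = $333.40
Health savings account contribution: $201.82
Pre-tax total = $333.40 + $201.82 = $535.22
Taxable wages = $6,039.83 − $535.22 = $5,504.61
Federal income tax: $5,504.61 × 0.22 = $1,211.01
City income tax: $5,504.61 × 0.02 = $110.09
State unemployment insurance (employee share): $6,039.83 × 0.01 = $60.40
Social Security tax: $6,039.83 × 0.06 = $362.39
Union dues: $6,039.83 × 0.022 = $132.88
Roth contribution: $19.41
Charity payroll deduction: $252.35
Total deductions = $333.40 + $201.82 + $1,211.01 + $110.09 + $60.40 + $362.39 + $132.88 + $19.41 + $252.35 = $2,683.75
Net pay = $6,039.83 − $2,683.75 = $3,356.08

$3,356.08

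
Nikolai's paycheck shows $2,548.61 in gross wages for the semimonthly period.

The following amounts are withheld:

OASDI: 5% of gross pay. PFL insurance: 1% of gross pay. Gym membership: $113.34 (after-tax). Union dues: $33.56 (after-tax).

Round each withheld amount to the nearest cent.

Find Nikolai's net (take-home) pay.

PFL insurance: $2,548.61 × 0.01 = $25.49
OASDI: $2,548.61 × 0.05 = $127.43
Union dues: $33.56
Gym membership: $113.34
Total deductions = $25.49 + $127.43 + $33.56 + $113.34 = $299.82
Net pay = $2,548.61 − $299.82 = $2,248.79

$2,248.79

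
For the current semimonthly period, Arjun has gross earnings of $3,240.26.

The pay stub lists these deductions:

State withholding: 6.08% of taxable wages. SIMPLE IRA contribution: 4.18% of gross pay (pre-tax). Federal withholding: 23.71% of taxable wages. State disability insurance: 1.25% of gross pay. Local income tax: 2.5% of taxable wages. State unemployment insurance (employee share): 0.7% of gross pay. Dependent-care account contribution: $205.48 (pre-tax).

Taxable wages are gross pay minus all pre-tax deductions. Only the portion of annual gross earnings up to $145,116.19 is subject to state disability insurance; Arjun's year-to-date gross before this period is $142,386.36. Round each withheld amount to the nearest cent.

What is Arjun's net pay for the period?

SIMPLE IRA contribution: $3,240.26 × 0.0418 = $135.44
Dependent-care account contribution: $205.48
Pre-tax total = $135.44 + $205.48 = $340.92
Taxable wages = $3,240.26 − $340.92 = $2,899.34
State withholding: $2,899.34 × 0.0608 = $176.28
Federal withholding: $2,899.34 × 0.2371 = $687.43
Local income tax: $2,899.34 × 0.025 = $72.48
State disability insurance: only $145,116.19 − $142,386.36 = $2,729.83 of this check is subject → $2,729.83 × 0.0125 = $34.12
State unemployment insurance (employee share): $3,240.26 × 0.007 = $22.68
Total deductions = $135.44 + $205.48 + $176.28 + $687.43 + $72.48 + $34.12 + $22.68 = $1,333.91
Net pay = $3,240.26 − $1,333.91 = $1,906.35

$1,906.35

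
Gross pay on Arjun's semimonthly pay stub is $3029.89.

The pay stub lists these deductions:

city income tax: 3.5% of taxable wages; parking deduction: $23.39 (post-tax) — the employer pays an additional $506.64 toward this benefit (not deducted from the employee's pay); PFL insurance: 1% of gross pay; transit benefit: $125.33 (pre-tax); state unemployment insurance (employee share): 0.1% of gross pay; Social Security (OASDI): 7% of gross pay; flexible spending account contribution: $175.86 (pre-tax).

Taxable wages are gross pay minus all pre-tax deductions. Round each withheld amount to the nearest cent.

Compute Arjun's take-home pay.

$2364.39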